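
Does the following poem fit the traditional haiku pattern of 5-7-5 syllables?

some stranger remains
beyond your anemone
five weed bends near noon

Yes

Line 1: "some stranger remains": 1+2+2 = 5 ✓
Line 2: "beyond your anemone": 2+1+4 = 7 ✓
Line 3: "five weed bends near noon": 1+1+1+1+1 = 5 ✓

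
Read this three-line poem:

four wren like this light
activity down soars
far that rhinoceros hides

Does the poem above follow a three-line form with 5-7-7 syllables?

Line 1: four (1), wren (1), like (1), this (1), light (1) → 5 ✓
Line 2: activity (4), down (1), soars (1) → 6 (expected 7)
Line 3: far (1), that (1), rhinoceros (4), hides (1) → 7 ✓

No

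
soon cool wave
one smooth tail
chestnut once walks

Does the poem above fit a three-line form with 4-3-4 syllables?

Line 1: soon(1) + cool(1) + wave(1) = 3 (expected 4)
Line 2: one(1) + smooth(1) + tail(1) = 3 ✓
Line 3: chestnut(2) + once(1) + walks(1) = 4 ✓

No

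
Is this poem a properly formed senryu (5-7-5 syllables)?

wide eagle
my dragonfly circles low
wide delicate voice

Line 1: wide (1), eagle (2) → 3 (expected 5)
Line 2: my (1), dragonfly (3), circles (2), low (1) → 7 ✓
Line 3: wide (1), delicate (3), voice (1) → 5 ✓

No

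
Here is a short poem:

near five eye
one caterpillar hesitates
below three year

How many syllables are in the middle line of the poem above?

The middle line: one(1) + caterpillar(4) + hesitates(3) = 8

8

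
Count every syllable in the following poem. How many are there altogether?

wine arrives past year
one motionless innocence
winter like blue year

Line 1: "wine arrives past year": 1+2+1+1 = 5
Line 2: "one motionless innocence": 1+3+3 = 7
Line 3: "winter like blue year": 2+1+1+1 = 5
Total: 5 + 7 + 5 = 17

17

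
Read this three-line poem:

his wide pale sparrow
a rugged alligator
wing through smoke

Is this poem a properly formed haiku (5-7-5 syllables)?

No

Line 1: "his wide pale sparrow": 1+1+1+2 = 5 ✓
Line 2: "a rugged alligator": 1+2+4 = 7 ✓
Line 3: "wing through smoke": 1+1+1 = 3 (expected 5)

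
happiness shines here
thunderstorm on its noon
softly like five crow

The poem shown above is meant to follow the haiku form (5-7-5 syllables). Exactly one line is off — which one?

The second line

Line 1: "happiness shines here": 3+1+1 = 5 ✓
Line 2: "thunderstorm on its noon": 3+1+1+1 = 6 (expected 7)
Line 3: "softly like five crow": 2+1+1+1 = 5 ✓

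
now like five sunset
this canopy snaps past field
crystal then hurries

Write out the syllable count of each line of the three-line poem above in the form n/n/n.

5/7/5

Line 1: now(1) + like(1) + five(1) + sunset(2) = 5
Line 2: this(1) + canopy(3) + snaps(1) + past(1) + field(1) = 7
Line 3: crystal(2) + then(1) + hurries(2) = 5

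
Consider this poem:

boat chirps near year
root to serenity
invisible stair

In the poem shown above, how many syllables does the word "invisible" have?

4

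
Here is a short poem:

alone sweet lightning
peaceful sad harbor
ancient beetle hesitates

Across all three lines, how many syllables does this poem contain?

Line 1: alone (2), sweet (1), lightning (2) → 5
Line 2: peaceful (2), sad (1), harbor (2) → 5
Line 3: ancient (2), beetle (2), hesitates (3) → 7
Total: 5 + 5 + 7 = 17

17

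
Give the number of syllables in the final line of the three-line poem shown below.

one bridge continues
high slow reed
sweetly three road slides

The final line: "sweetly three road slides": 2+1+1+1 = 5

5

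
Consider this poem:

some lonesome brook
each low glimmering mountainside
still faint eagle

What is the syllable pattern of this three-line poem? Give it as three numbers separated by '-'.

4-8-4

Line 1: some (1), lonesome (2), brook (1) → 4
Line 2: each (1), low (1), glimmering (3), mountainside (3) → 8
Line 3: still (1), faint (1), eagle (2) → 4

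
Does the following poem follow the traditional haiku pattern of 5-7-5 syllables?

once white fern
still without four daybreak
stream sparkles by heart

No

Line 1: once(1) + white(1) + fern(1) = 3 (expected 5)
Line 2: still(1) + without(2) + four(1) + daybreak(2) = 6 (expected 7)
Line 3: stream(1) + sparkles(2) + by(1) + heart(1) = 5 ✓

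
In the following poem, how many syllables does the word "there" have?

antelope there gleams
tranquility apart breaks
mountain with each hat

1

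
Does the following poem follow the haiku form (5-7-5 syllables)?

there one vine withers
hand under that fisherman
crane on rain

No

Line 1: there (1), one (1), vine (1), withers (2) → 5 ✓
Line 2: hand (1), under (2), that (1), fisherman (3) → 7 ✓
Line 3: crane (1), on (1), rain (1) → 3 (expected 5)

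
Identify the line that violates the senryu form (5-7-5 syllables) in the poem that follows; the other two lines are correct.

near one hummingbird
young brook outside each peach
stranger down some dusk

The second line

Line 1: near (1), one (1), hummingbird (3) → 5 ✓
Line 2: young (1), brook (1), outside (2), each (1), peach (1) → 6 (expected 7)
Line 3: stranger (2), down (1), some (1), dusk (1) → 5 ✓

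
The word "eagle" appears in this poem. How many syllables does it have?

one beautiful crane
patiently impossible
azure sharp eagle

2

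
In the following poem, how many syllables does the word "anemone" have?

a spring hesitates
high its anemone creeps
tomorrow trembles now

4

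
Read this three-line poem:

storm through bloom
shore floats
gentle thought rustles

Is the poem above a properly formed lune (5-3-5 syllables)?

Line 1: storm(1) + through(1) + bloom(1) = 3 (expected 5)
Line 2: shore(1) + floats(1) = 2 (expected 3)
Line 3: gentle(2) + thought(1) + rustles(2) = 5 ✓

No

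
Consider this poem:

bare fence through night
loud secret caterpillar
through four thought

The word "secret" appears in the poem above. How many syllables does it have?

2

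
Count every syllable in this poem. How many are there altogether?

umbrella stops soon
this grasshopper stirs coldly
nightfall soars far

Line 1: umbrella(3) + stops(1) + soon(1) = 5
Line 2: this(1) + grasshopper(3) + stirs(1) + coldly(2) = 7
Line 3: nightfall(2) + soars(1) + far(1) = 4
Total: 5 + 7 + 4 = 16

16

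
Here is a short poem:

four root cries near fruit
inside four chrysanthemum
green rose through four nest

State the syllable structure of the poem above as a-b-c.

Line 1: four (1), root (1), cries (1), near (1), fruit (1) → 5
Line 2: inside (2), four (1), chrysanthemum (4) → 7
Line 3: green (1), rose (1), through (1), four (1), nest (1) → 5

5-7-5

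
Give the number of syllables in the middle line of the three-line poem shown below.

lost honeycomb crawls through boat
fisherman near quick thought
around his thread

The middle line: "fisherman near quick thought": 3+1+1+1 = 6

6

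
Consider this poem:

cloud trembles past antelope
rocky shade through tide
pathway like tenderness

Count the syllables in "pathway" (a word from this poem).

2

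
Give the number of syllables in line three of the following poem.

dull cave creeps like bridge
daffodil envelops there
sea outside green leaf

5

Line three: "sea outside green leaf": 1+2+1+1 = 5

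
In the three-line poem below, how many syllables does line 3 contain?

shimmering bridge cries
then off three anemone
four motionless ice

5

Line 3: "four motionless ice": 1+3+1 = 5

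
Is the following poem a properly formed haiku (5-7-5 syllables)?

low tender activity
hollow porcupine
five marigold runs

Line 1: "low tender activity": 1+2+4 = 7 (expected 5)
Line 2: "hollow porcupine": 2+3 = 5 (expected 7)
Line 3: "five marigold runs": 1+3+1 = 5 ✓

No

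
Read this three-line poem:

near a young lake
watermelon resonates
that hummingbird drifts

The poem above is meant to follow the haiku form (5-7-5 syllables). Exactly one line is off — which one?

The first line

Line 1: "near a young lake": 1+1+1+1 = 4 (expected 5)
Line 2: "watermelon resonates": 4+3 = 7 ✓
Line 3: "that hummingbird drifts": 1+3+1 = 5 ✓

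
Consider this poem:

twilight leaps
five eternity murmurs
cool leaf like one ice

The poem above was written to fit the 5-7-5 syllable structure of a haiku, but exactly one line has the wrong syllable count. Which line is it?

The first line

Line 1: twilight(2) + leaps(1) = 3 (expected 5)
Line 2: five(1) + eternity(4) + murmurs(2) = 7 ✓
Line 3: cool(1) + leaf(1) + like(1) + one(1) + ice(1) = 5 ✓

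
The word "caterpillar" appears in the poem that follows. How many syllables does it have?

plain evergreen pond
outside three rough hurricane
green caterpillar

4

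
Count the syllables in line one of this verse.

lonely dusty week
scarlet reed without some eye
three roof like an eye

Line one: lonely (2), dusty (2), week (1) → 5

5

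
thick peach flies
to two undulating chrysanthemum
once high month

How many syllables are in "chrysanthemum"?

"chrysanthemum" has 4 syllables.

4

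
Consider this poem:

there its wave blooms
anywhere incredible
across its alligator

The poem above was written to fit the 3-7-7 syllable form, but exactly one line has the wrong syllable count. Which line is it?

Line 1: "there its wave blooms": 1+1+1+1 = 4 (expected 3)
Line 2: "anywhere incredible": 3+4 = 7 ✓
Line 3: "across its alligator": 2+1+4 = 7 ✓

The first line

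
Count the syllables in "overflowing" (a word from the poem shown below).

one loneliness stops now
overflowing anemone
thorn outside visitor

"overflowing" has 4 syllables.

4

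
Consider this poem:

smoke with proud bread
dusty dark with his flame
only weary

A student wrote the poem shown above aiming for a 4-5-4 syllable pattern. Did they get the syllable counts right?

No

Line 1: "smoke with proud bread": 1+1+1+1 = 4 ✓
Line 2: "dusty dark with his flame": 2+1+1+1+1 = 6 (expected 5)
Line 3: "only weary": 2+2 = 4 ✓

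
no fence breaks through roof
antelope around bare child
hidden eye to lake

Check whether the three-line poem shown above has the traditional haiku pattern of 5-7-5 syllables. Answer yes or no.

Line 1: no (1), fence (1), breaks (1), through (1), roof (1) → 5 ✓
Line 2: antelope (3), around (2), bare (1), child (1) → 7 ✓
Line 3: hidden (2), eye (1), to (1), lake (1) → 5 ✓

Yes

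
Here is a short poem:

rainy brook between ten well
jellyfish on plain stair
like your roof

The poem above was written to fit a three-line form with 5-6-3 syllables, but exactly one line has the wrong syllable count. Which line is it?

Line 1

Line 1: rainy(2) + brook(1) + between(2) + ten(1) + well(1) = 7 (expected 5)
Line 2: jellyfish(3) + on(1) + plain(1) + stair(1) = 6 ✓
Line 3: like(1) + your(1) + roof(1) = 3 ✓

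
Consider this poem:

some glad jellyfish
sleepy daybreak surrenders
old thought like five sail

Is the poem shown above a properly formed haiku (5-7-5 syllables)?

Yes

Line 1: "some glad jellyfish": 1+1+3 = 5 ✓
Line 2: "sleepy daybreak surrenders": 2+2+3 = 7 ✓
Line 3: "old thought like five sail": 1+1+1+1+1 = 5 ✓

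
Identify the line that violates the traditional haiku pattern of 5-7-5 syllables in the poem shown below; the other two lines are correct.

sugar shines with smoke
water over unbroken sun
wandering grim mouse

Line 1: "sugar shines with smoke": 2+1+1+1 = 5 ✓
Line 2: "water over unbroken sun": 2+2+3+1 = 8 (expected 7)
Line 3: "wandering grim mouse": 3+1+1 = 5 ✓

The second line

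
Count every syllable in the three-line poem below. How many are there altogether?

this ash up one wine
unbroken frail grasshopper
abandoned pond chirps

Line 1: this (1), ash (1), up (1), one (1), wine (1) → 5
Line 2: unbroken (3), frail (1), grasshopper (3) → 7
Line 3: abandoned (3), pond (1), chirps (1) → 5
Total: 5 + 7 + 5 = 17

17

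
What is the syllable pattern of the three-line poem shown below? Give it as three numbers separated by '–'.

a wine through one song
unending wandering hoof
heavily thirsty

5–7–5

Line 1: a (1), wine (1), through (1), one (1), song (1) → 5
Line 2: unending (3), wandering (3), hoof (1) → 7
Line 3: heavily (3), thirsty (2) → 5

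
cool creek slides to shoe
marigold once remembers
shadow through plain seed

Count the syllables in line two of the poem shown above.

7

Line two: marigold(3) + once(1) + remembers(3) = 7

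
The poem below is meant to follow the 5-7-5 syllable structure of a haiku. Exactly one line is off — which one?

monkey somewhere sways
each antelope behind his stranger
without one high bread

Line 2

Line 1: "monkey somewhere sways": 2+2+1 = 5 ✓
Line 2: "each antelope behind his stranger": 1+3+2+1+2 = 9 (expected 7)
Line 3: "without one high bread": 2+1+1+1 = 5 ✓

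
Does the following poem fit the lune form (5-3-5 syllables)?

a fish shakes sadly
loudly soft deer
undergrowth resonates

Line 1: a(1) + fish(1) + shakes(1) + sadly(2) = 5 ✓
Line 2: loudly(2) + soft(1) + deer(1) = 4 (expected 3)
Line 3: undergrowth(3) + resonates(3) = 6 (expected 5)

No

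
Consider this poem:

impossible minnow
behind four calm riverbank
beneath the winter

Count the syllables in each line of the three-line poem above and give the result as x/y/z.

6/7/5

Line 1: "impossible minnow": 4+2 = 6
Line 2: "behind four calm riverbank": 2+1+1+3 = 7
Line 3: "beneath the winter": 2+1+2 = 5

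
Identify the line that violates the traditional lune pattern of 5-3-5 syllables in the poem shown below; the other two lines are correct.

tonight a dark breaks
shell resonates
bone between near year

The second line

Line 1: tonight (2), a (1), dark (1), breaks (1) → 5 ✓
Line 2: shell (1), resonates (3) → 4 (expected 3)
Line 3: bone (1), between (2), near (1), year (1) → 5 ✓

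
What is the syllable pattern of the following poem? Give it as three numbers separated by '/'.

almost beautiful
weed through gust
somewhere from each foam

Line 1: almost(2) + beautiful(3) = 5
Line 2: weed(1) + through(1) + gust(1) = 3
Line 3: somewhere(2) + from(1) + each(1) + foam(1) = 5

5/3/5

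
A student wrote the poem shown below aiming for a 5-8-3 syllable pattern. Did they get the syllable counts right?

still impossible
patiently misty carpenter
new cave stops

Line 1: still(1) + impossible(4) = 5 ✓
Line 2: patiently(3) + misty(2) + carpenter(3) = 8 ✓
Line 3: new(1) + cave(1) + stops(1) = 3 ✓

Yes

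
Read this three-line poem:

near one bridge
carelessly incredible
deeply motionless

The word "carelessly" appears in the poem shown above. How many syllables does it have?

3

"carelessly" has 3 syllables.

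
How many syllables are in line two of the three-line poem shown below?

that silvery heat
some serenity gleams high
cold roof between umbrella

7

Line two: "some serenity gleams high": 1+4+1+1 = 7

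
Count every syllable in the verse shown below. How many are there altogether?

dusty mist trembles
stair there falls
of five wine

11

Line 1: dusty (2), mist (1), trembles (2) → 5
Line 2: stair (1), there (1), falls (1) → 3
Line 3: of (1), five (1), wine (1) → 3
Total: 5 + 3 + 3 = 11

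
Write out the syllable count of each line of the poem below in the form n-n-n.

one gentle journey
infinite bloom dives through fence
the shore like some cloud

Line 1: "one gentle journey": 1+2+2 = 5
Line 2: "infinite bloom dives through fence": 3+1+1+1+1 = 7
Line 3: "the shore like some cloud": 1+1+1+1+1 = 5

5-7-5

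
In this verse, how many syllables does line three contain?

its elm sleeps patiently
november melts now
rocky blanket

Line three: "rocky blanket": 2+2 = 4

4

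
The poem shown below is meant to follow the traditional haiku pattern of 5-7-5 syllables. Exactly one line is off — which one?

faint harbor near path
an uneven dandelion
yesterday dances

Line 1: faint(1) + harbor(2) + near(1) + path(1) = 5 ✓
Line 2: an(1) + uneven(3) + dandelion(4) = 8 (expected 7)
Line 3: yesterday(3) + dances(2) = 5 ✓

The second line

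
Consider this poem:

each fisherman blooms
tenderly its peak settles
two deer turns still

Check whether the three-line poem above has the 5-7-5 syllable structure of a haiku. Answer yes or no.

Line 1: each (1), fisherman (3), blooms (1) → 5 ✓
Line 2: tenderly (3), its (1), peak (1), settles (2) → 7 ✓
Line 3: two (1), deer (1), turns (1), still (1) → 4 (expected 5)

No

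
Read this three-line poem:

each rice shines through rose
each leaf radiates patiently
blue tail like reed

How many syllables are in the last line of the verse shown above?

The last line: "blue tail like reed": 1+1+1+1 = 4

4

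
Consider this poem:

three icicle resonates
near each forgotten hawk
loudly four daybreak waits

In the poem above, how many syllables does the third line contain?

The third line: loudly(2) + four(1) + daybreak(2) + waits(1) = 6

6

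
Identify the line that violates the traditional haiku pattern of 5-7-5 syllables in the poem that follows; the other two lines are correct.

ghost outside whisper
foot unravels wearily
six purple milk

Line 1: ghost(1) + outside(2) + whisper(2) = 5 ✓
Line 2: foot(1) + unravels(3) + wearily(3) = 7 ✓
Line 3: six(1) + purple(2) + milk(1) = 4 (expected 5)

The third line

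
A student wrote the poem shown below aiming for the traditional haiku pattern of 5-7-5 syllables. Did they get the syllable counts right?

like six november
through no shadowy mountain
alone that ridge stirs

Yes

Line 1: like (1), six (1), november (3) → 5 ✓
Line 2: through (1), no (1), shadowy (3), mountain (2) → 7 ✓
Line 3: alone (2), that (1), ridge (1), stirs (1) → 5 ✓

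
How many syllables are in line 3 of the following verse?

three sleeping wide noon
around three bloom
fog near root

3

Line 3: fog(1) + near(1) + root(1) = 3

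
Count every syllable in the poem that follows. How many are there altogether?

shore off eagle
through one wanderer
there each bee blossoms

Line 1: shore (1), off (1), eagle (2) → 4
Line 2: through (1), one (1), wanderer (3) → 5
Line 3: there (1), each (1), bee (1), blossoms (2) → 5
Total: 4 + 5 + 5 = 14

14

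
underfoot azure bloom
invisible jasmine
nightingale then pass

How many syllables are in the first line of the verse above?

6

The first line: "underfoot azure bloom": 3+2+1 = 6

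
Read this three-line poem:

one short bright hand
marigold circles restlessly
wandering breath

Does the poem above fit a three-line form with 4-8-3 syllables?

No

Line 1: one (1), short (1), bright (1), hand (1) → 4 ✓
Line 2: marigold (3), circles (2), restlessly (3) → 8 ✓
Line 3: wandering (3), breath (1) → 4 (expected 3)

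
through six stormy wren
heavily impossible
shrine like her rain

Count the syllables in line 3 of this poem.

4

Line 3: shrine (1), like (1), her (1), rain (1) → 4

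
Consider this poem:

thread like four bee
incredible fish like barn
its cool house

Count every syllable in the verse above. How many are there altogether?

Line 1: thread (1), like (1), four (1), bee (1) → 4
Line 2: incredible (4), fish (1), like (1), barn (1) → 7
Line 3: its (1), cool (1), house (1) → 3
Total: 4 + 7 + 3 = 14

14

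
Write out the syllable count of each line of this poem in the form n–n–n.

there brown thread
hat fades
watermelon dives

3–2–5

Line 1: there(1) + brown(1) + thread(1) = 3
Line 2: hat(1) + fades(1) = 2
Line 3: watermelon(4) + dives(1) = 5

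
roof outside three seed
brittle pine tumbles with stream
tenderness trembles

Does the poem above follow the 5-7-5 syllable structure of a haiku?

Yes

Line 1: roof(1) + outside(2) + three(1) + seed(1) = 5 ✓
Line 2: brittle(2) + pine(1) + tumbles(2) + with(1) + stream(1) = 7 ✓
Line 3: tenderness(3) + trembles(2) = 5 ✓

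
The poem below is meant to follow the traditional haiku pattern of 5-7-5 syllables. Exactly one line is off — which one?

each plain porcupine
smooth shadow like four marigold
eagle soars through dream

Line 2

Line 1: each(1) + plain(1) + porcupine(3) = 5 ✓
Line 2: smooth(1) + shadow(2) + like(1) + four(1) + marigold(3) = 8 (expected 7)
Line 3: eagle(2) + soars(1) + through(1) + dream(1) = 5 ✓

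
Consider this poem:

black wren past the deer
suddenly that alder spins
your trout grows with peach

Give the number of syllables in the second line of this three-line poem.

7

The second line: suddenly(3) + that(1) + alder(2) + spins(1) = 7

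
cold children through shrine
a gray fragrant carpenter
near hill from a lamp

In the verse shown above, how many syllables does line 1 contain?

5

Line 1: cold(1) + children(2) + through(1) + shrine(1) = 5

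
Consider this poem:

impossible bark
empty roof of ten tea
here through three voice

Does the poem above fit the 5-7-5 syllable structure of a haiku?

No

Line 1: impossible(4) + bark(1) = 5 ✓
Line 2: empty(2) + roof(1) + of(1) + ten(1) + tea(1) = 6 (expected 7)
Line 3: here(1) + through(1) + three(1) + voice(1) = 4 (expected 5)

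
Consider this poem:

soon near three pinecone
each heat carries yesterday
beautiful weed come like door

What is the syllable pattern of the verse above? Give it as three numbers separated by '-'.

Line 1: soon(1) + near(1) + three(1) + pinecone(2) = 5
Line 2: each(1) + heat(1) + carries(2) + yesterday(3) = 7
Line 3: beautiful(3) + weed(1) + come(1) + like(1) + door(1) = 7

5-7-7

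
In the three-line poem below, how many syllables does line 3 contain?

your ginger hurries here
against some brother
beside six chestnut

5

Line 3: "beside six chestnut": 2+1+2 = 5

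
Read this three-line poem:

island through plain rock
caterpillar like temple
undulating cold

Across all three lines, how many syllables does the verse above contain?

17

Line 1: island(2) + through(1) + plain(1) + rock(1) = 5
Line 2: caterpillar(4) + like(1) + temple(2) = 7
Line 3: undulating(4) + cold(1) = 5
Total: 5 + 7 + 5 = 17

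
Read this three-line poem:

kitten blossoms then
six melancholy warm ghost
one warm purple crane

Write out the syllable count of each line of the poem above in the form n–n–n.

5–7–5

Line 1: kitten (2), blossoms (2), then (1) → 5
Line 2: six (1), melancholy (4), warm (1), ghost (1) → 7
Line 3: one (1), warm (1), purple (2), crane (1) → 5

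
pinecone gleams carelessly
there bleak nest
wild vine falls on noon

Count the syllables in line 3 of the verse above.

Line 3: wild(1) + vine(1) + falls(1) + on(1) + noon(1) = 5

5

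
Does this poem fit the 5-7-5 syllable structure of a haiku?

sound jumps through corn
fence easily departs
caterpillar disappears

No

Line 1: "sound jumps through corn": 1+1+1+1 = 4 (expected 5)
Line 2: "fence easily departs": 1+3+2 = 6 (expected 7)
Line 3: "caterpillar disappears": 4+3 = 7 (expected 5)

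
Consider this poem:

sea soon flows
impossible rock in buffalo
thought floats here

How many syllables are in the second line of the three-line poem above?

9

The second line: impossible(4) + rock(1) + in(1) + buffalo(3) = 9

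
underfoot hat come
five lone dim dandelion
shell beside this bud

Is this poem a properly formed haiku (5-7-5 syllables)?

Line 1: underfoot (3), hat (1), come (1) → 5 ✓
Line 2: five (1), lone (1), dim (1), dandelion (4) → 7 ✓
Line 3: shell (1), beside (2), this (1), bud (1) → 5 ✓

Yes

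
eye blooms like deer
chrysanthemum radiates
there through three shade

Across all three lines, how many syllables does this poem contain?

15

Line 1: "eye blooms like deer": 1+1+1+1 = 4
Line 2: "chrysanthemum radiates": 4+3 = 7
Line 3: "there through three shade": 1+1+1+1 = 4
Total: 4 + 7 + 4 = 15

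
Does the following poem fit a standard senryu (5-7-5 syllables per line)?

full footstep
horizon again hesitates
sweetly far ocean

No

Line 1: full (1), footstep (2) → 3 (expected 5)
Line 2: horizon (3), again (2), hesitates (3) → 8 (expected 7)
Line 3: sweetly (2), far (1), ocean (2) → 5 ✓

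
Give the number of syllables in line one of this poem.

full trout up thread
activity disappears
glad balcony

4

Line one: full(1) + trout(1) + up(1) + thread(1) = 4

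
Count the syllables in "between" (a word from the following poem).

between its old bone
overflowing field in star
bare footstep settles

2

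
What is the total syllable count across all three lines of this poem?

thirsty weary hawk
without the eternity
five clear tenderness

Line 1: "thirsty weary hawk": 2+2+1 = 5
Line 2: "without the eternity": 2+1+4 = 7
Line 3: "five clear tenderness": 1+1+3 = 5
Total: 5 + 7 + 5 = 17

17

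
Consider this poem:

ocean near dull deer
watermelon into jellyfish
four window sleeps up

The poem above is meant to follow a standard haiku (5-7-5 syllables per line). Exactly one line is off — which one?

Line 1: ocean(2) + near(1) + dull(1) + deer(1) = 5 ✓
Line 2: watermelon(4) + into(2) + jellyfish(3) = 9 (expected 7)
Line 3: four(1) + window(2) + sleeps(1) + up(1) = 5 ✓

The second line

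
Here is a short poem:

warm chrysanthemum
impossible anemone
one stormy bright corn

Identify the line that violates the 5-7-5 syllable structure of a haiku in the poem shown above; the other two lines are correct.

The second line

Line 1: warm(1) + chrysanthemum(4) = 5 ✓
Line 2: impossible(4) + anemone(4) = 8 (expected 7)
Line 3: one(1) + stormy(2) + bright(1) + corn(1) = 5 ✓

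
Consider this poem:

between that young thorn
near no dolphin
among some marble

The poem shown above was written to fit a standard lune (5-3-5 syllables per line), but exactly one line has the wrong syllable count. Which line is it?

The second line

Line 1: "between that young thorn": 2+1+1+1 = 5 ✓
Line 2: "near no dolphin": 1+1+2 = 4 (expected 3)
Line 3: "among some marble": 2+1+2 = 5 ✓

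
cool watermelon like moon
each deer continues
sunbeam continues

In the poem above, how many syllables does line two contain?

5

Line two: each(1) + deer(1) + continues(3) = 5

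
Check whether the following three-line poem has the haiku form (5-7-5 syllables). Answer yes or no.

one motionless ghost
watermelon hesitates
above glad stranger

Yes

Line 1: one (1), motionless (3), ghost (1) → 5 ✓
Line 2: watermelon (4), hesitates (3) → 7 ✓
Line 3: above (2), glad (1), stranger (2) → 5 ✓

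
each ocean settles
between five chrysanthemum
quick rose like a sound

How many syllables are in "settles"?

2

"settles" has 2 syllables.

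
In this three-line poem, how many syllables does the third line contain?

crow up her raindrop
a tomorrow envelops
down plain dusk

3

The third line: down (1), plain (1), dusk (1) → 3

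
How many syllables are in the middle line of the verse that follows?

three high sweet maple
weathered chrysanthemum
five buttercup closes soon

The middle line: weathered(2) + chrysanthemum(4) = 6

6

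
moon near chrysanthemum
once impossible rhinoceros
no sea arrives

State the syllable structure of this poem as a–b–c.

Line 1: moon(1) + near(1) + chrysanthemum(4) = 6
Line 2: once(1) + impossible(4) + rhinoceros(4) = 9
Line 3: no(1) + sea(1) + arrives(2) = 4

6–9–4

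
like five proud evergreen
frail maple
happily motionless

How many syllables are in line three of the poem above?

Line three: happily(3) + motionless(3) = 6

6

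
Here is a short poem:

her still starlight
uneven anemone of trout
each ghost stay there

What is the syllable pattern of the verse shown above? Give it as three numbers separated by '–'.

4–9–4

Line 1: her(1) + still(1) + starlight(2) = 4
Line 2: uneven(3) + anemone(4) + of(1) + trout(1) = 9
Line 3: each(1) + ghost(1) + stay(1) + there(1) = 4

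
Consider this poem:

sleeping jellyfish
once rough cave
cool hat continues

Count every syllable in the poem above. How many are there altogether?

13

Line 1: sleeping (2), jellyfish (3) → 5
Line 2: once (1), rough (1), cave (1) → 3
Line 3: cool (1), hat (1), continues (3) → 5
Total: 5 + 3 + 5 = 13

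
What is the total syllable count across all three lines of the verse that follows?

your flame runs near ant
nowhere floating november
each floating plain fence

17

Line 1: "your flame runs near ant": 1+1+1+1+1 = 5
Line 2: "nowhere floating november": 2+2+3 = 7
Line 3: "each floating plain fence": 1+2+1+1 = 5
Total: 5 + 7 + 5 = 17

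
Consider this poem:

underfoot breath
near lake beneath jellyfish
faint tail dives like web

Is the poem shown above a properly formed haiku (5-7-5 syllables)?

No

Line 1: "underfoot breath": 3+1 = 4 (expected 5)
Line 2: "near lake beneath jellyfish": 1+1+2+3 = 7 ✓
Line 3: "faint tail dives like web": 1+1+1+1+1 = 5 ✓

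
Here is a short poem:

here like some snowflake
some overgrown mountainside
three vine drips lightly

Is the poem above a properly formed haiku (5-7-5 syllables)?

Yes

Line 1: here (1), like (1), some (1), snowflake (2) → 5 ✓
Line 2: some (1), overgrown (3), mountainside (3) → 7 ✓
Line 3: three (1), vine (1), drips (1), lightly (2) → 5 ✓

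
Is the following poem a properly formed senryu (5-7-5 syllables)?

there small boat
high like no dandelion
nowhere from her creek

Line 1: there(1) + small(1) + boat(1) = 3 (expected 5)
Line 2: high(1) + like(1) + no(1) + dandelion(4) = 7 ✓
Line 3: nowhere(2) + from(1) + her(1) + creek(1) = 5 ✓

No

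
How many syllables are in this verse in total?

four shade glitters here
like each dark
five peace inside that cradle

Line 1: four(1) + shade(1) + glitters(2) + here(1) = 5
Line 2: like(1) + each(1) + dark(1) = 3
Line 3: five(1) + peace(1) + inside(2) + that(1) + cradle(2) = 7
Total: 5 + 3 + 7 = 15

15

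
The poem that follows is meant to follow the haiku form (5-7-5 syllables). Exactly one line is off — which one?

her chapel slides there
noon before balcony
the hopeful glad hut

The second line

Line 1: her (1), chapel (2), slides (1), there (1) → 5 ✓
Line 2: noon (1), before (2), balcony (3) → 6 (expected 7)
Line 3: the (1), hopeful (2), glad (1), hut (1) → 5 ✓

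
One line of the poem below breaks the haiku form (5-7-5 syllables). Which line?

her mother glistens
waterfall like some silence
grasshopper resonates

Line 3

Line 1: her (1), mother (2), glistens (2) → 5 ✓
Line 2: waterfall (3), like (1), some (1), silence (2) → 7 ✓
Line 3: grasshopper (3), resonates (3) → 6 (expected 5)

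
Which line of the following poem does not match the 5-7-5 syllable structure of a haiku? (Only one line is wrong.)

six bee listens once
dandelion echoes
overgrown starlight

The second line

Line 1: six(1) + bee(1) + listens(2) + once(1) = 5 ✓
Line 2: dandelion(4) + echoes(2) = 6 (expected 7)
Line 3: overgrown(3) + starlight(2) = 5 ✓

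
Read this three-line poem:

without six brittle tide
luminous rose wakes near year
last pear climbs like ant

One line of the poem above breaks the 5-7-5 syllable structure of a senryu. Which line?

Line 1: without(2) + six(1) + brittle(2) + tide(1) = 6 (expected 5)
Line 2: luminous(3) + rose(1) + wakes(1) + near(1) + year(1) = 7 ✓
Line 3: last(1) + pear(1) + climbs(1) + like(1) + ant(1) = 5 ✓

Line 1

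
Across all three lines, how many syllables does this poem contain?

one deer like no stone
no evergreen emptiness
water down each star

Line 1: one(1) + deer(1) + like(1) + no(1) + stone(1) = 5
Line 2: no(1) + evergreen(3) + emptiness(3) = 7
Line 3: water(2) + down(1) + each(1) + star(1) = 5
Total: 5 + 7 + 5 = 17

17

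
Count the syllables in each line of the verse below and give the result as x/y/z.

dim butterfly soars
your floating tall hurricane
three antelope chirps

5/7/5

Line 1: dim (1), butterfly (3), soars (1) → 5
Line 2: your (1), floating (2), tall (1), hurricane (3) → 7
Line 3: three (1), antelope (3), chirps (1) → 5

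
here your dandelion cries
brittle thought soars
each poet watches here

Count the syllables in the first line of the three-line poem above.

7

The first line: "here your dandelion cries": 1+1+4+1 = 7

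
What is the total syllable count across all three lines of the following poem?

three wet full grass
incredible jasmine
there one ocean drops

Line 1: three(1) + wet(1) + full(1) + grass(1) = 4
Line 2: incredible(4) + jasmine(2) = 6
Line 3: there(1) + one(1) + ocean(2) + drops(1) = 5
Total: 4 + 6 + 5 = 15

15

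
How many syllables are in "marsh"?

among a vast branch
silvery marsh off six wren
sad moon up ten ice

1

"marsh" has 1 syllable.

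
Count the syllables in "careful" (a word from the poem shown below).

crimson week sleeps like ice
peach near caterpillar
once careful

2

"careful" has 2 syllables.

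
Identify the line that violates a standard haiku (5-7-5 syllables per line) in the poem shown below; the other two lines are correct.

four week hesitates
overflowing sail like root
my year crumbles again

The third line

Line 1: four(1) + week(1) + hesitates(3) = 5 ✓
Line 2: overflowing(4) + sail(1) + like(1) + root(1) = 7 ✓
Line 3: my(1) + year(1) + crumbles(2) + again(2) = 6 (expected 5)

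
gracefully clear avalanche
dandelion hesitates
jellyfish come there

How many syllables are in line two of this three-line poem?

Line two: dandelion (4), hesitates (3) → 7

7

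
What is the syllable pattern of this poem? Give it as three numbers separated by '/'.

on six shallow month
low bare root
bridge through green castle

5/3/5

Line 1: on (1), six (1), shallow (2), month (1) → 5
Line 2: low (1), bare (1), root (1) → 3
Line 3: bridge (1), through (1), green (1), castle (2) → 5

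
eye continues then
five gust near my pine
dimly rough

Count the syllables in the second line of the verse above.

The second line: "five gust near my pine": 1+1+1+1+1 = 5

5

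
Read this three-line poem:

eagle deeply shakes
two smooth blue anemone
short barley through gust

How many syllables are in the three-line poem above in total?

17

Line 1: "eagle deeply shakes": 2+2+1 = 5
Line 2: "two smooth blue anemone": 1+1+1+4 = 7
Line 3: "short barley through gust": 1+2+1+1 = 5
Total: 5 + 7 + 5 = 17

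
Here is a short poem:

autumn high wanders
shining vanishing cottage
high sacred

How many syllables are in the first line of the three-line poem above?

The first line: autumn(2) + high(1) + wanders(2) = 5

5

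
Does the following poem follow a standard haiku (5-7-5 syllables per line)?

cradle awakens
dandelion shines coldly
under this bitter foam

Line 1: cradle (2), awakens (3) → 5 ✓
Line 2: dandelion (4), shines (1), coldly (2) → 7 ✓
Line 3: under (2), this (1), bitter (2), foam (1) → 6 (expected 5)

No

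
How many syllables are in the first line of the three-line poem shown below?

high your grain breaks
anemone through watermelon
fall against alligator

The first line: high(1) + your(1) + grain(1) + breaks(1) = 4

4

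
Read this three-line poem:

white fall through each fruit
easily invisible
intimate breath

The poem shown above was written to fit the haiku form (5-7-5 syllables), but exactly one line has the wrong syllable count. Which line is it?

The third line

Line 1: white(1) + fall(1) + through(1) + each(1) + fruit(1) = 5 ✓
Line 2: easily(3) + invisible(4) = 7 ✓
Line 3: intimate(3) + breath(1) = 4 (expected 5)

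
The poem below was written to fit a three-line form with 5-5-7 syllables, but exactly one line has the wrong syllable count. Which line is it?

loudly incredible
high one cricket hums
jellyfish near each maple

The first line

Line 1: loudly(2) + incredible(4) = 6 (expected 5)
Line 2: high(1) + one(1) + cricket(2) + hums(1) = 5 ✓
Line 3: jellyfish(3) + near(1) + each(1) + maple(2) = 7 ✓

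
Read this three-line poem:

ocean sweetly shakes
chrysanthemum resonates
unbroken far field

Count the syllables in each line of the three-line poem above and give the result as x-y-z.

Line 1: ocean (2), sweetly (2), shakes (1) → 5
Line 2: chrysanthemum (4), resonates (3) → 7
Line 3: unbroken (3), far (1), field (1) → 5

5-7-5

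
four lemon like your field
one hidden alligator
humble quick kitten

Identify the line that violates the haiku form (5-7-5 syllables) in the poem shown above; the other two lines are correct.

Line 1: "four lemon like your field": 1+2+1+1+1 = 6 (expected 5)
Line 2: "one hidden alligator": 1+2+4 = 7 ✓
Line 3: "humble quick kitten": 2+1+2 = 5 ✓

Line 1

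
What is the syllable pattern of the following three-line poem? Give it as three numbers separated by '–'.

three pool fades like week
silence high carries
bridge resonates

5–5–4

Line 1: three (1), pool (1), fades (1), like (1), week (1) → 5
Line 2: silence (2), high (1), carries (2) → 5
Line 3: bridge (1), resonates (3) → 4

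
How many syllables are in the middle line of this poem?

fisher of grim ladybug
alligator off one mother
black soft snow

8

The middle line: alligator(4) + off(1) + one(1) + mother(2) = 8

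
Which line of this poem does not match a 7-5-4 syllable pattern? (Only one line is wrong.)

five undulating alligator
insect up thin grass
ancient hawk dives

Line 1

Line 1: "five undulating alligator": 1+4+4 = 9 (expected 7)
Line 2: "insect up thin grass": 2+1+1+1 = 5 ✓
Line 3: "ancient hawk dives": 2+1+1 = 4 ✓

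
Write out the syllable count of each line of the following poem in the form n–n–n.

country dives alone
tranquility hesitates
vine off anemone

5–7–6

Line 1: country (2), dives (1), alone (2) → 5
Line 2: tranquility (4), hesitates (3) → 7
Line 3: vine (1), off (1), anemone (4) → 6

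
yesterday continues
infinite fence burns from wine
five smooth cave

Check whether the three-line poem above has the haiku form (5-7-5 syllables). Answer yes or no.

No

Line 1: "yesterday continues": 3+3 = 6 (expected 5)
Line 2: "infinite fence burns from wine": 3+1+1+1+1 = 7 ✓
Line 3: "five smooth cave": 1+1+1 = 3 (expected 5)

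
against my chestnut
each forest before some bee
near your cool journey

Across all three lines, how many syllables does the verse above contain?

17

Line 1: "against my chestnut": 2+1+2 = 5
Line 2: "each forest before some bee": 1+2+2+1+1 = 7
Line 3: "near your cool journey": 1+1+1+2 = 5
Total: 5 + 7 + 5 = 17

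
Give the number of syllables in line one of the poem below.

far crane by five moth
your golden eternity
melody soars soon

5

Line one: far(1) + crane(1) + by(1) + five(1) + moth(1) = 5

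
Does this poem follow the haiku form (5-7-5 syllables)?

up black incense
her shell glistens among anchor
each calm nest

Line 1: up(1) + black(1) + incense(2) = 4 (expected 5)
Line 2: her(1) + shell(1) + glistens(2) + among(2) + anchor(2) = 8 (expected 7)
Line 3: each(1) + calm(1) + nest(1) = 3 (expected 5)

No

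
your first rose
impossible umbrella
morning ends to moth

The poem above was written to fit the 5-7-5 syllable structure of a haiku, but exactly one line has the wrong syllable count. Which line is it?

Line 1: "your first rose": 1+1+1 = 3 (expected 5)
Line 2: "impossible umbrella": 4+3 = 7 ✓
Line 3: "morning ends to moth": 2+1+1+1 = 5 ✓

Line 1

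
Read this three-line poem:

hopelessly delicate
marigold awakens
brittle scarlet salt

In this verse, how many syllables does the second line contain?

6

The second line: "marigold awakens": 3+3 = 6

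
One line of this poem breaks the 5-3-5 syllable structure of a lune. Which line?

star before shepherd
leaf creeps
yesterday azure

Line 1: star(1) + before(2) + shepherd(2) = 5 ✓
Line 2: leaf(1) + creeps(1) = 2 (expected 3)
Line 3: yesterday(3) + azure(2) = 5 ✓

The second line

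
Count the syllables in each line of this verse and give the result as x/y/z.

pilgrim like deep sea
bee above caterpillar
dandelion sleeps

5/7/5

Line 1: pilgrim(2) + like(1) + deep(1) + sea(1) = 5
Line 2: bee(1) + above(2) + caterpillar(4) = 7
Line 3: dandelion(4) + sleeps(1) = 5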